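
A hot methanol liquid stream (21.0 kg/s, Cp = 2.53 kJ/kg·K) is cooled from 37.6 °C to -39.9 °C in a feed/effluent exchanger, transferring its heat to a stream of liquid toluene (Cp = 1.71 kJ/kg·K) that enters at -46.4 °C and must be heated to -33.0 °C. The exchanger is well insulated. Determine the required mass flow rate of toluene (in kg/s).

ṁ_c = 180 kg/s

Heat released by hot stream: Q = 21.0 × 2.53 × (37.6 − -39.9) = 4117.6 kJ/s
Energy balance on cold side (adiabatic exchanger): Q = ṁ_c·Cp_c·(T_c,out − T_c,in)
ṁ_c = 4117.6 / [1.71 × (-33.0 − -46.4)] = 179.7 kg/s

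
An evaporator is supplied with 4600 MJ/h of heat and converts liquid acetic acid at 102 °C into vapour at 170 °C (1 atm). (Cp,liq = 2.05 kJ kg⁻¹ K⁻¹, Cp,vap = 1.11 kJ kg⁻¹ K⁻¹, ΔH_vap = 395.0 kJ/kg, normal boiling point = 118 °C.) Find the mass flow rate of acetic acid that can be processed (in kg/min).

ṁ = 158 kg/min

Δh = 2.05×(118−102) + 395.0 + 1.11×(170−118) = 485.52 kJ/kg
Q = 4600 MJ/h = 1277.8 kJ/s = 76667 kJ/min
ṁ = Q/Δh = 76667 / 485.52 = 157.91 kg/min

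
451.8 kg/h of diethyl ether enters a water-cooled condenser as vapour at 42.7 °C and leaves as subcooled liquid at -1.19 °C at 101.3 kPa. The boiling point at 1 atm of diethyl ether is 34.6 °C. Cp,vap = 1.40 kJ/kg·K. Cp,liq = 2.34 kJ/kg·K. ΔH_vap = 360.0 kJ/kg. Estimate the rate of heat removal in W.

vapour 42.7→34.6 °C: -11.34 kJ/kg
condensation at 34.6 °C: -360 kJ/kg
liquid 34.6→-1.19 °C: -83.749 kJ/kg
Δh = -11.34 + -360 + -83.749 = -455.09 kJ/kg
Q = ṁ·Δh = 451.8 kg/h × -455.09 kJ/kg = -205610 kJ/h
|Q| = 57.114 kW = 57114 W

Q_c = 57100 W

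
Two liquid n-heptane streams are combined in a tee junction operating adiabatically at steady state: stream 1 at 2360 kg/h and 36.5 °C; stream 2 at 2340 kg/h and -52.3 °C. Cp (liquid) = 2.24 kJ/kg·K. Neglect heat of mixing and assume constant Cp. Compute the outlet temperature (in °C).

T_out = -7.71 °C

No heat crosses the boundary, so H_out = H_in.
Σ ṁᵢCp,ᵢTᵢ = 2360×2.24×36.5 + 2340×2.24×-52.3 = -81182
Σ ṁᵢCp,ᵢ = 2360×2.24 + 2340×2.24 = 10528
T_out = -81182 / 10528 = -7.7111 °C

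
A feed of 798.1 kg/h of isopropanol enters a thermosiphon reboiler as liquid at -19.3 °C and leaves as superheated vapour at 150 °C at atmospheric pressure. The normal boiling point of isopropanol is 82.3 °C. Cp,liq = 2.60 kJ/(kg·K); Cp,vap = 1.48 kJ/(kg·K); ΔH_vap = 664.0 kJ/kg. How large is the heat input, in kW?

liquid -19.3→82.3 °C: 264.16 kJ/kg
vaporisation at 82.3 °C: 664 kJ/kg
vapour 82.3→150 °C: 100.2 kJ/kg
Δh = 264.16 + 664 + 100.2 = 1028.4 kJ/kg
Q = ṁ·Δh = 798.1 kg/h × 1028.4 kJ/kg = 820730 kJ/h
|Q| = 227.98 kW

Q = 228 kW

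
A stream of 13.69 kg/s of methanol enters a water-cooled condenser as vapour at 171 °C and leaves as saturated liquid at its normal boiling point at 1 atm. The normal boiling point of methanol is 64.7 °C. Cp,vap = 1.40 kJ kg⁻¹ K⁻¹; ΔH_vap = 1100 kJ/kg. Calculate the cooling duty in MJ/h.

vapour 171→64.7 °C: -148.82 kJ/kg
condensation at 64.7 °C: -1100 kJ/kg
Δh = -148.82 + -1100 = -1248.8 kJ/kg
Q = ṁ·Δh = 13.69 kg/s × -1248.8 kJ/kg = -17096 kJ/s
|Q| = 17096 kW = 61547 MJ/h

Q_c = 61500 MJ/h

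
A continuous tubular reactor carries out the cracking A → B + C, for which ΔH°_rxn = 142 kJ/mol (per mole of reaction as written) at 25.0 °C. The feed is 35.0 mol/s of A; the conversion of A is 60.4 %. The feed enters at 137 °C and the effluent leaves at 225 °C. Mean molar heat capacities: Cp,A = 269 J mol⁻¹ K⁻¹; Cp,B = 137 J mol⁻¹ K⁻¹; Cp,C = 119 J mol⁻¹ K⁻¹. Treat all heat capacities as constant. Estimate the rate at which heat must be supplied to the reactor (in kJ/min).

Extent of reaction ξ = 0.604 × 35.0 = 21.14 mol/s
Reaction term: ξ·ΔH°_rxn = 21.14 × 142 = 3001.9 kJ/s
Sensible, feed 137→25 °C: -1054.5 kJ/s
Outlet flows (mol/s): A 13.86, B 21.14, C 21.14
Sensible, products 25→225 °C: 1828 kJ/s
Q = ΔH = 3775.4 kJ/s = 3775.4 kW
Heat supplied = 226530 kJ/min

Q_in = 227000 kJ/min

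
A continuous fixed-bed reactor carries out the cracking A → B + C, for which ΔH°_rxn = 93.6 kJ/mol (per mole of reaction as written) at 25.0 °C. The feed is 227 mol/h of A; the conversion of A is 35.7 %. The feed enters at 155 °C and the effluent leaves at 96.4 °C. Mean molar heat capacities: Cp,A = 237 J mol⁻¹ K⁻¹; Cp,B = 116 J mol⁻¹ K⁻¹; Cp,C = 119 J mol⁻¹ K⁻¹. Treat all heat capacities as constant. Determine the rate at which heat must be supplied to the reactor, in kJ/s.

Q_in = 1.23 kJ/s

Extent of reaction ξ = 0.357 × 227 = 81.039 mol/h
Reaction term: ξ·ΔH°_rxn = 81.039 × 93.6 = 7585.3 kJ/h
Sensible, feed 155→25 °C: -6993.9 kJ/h
Outlet flows (mol/h): A 145.96, B 81.039, C 81.039
Sensible, products 25→96.4 °C: 3829.7 kJ/h
Q = ΔH = 4421.1 kJ/h = 1.2281 kW
Heat supplied = 1.2281 kJ/s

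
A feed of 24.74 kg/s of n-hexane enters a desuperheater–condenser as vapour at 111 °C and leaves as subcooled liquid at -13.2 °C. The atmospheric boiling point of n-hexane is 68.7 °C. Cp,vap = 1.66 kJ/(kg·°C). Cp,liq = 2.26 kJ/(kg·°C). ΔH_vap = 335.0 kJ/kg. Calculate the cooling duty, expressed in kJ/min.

vapour 111→68.7 °C: -70.218 kJ/kg
condensation at 68.7 °C: -335 kJ/kg
liquid 68.7→-13.2 °C: -185.09 kJ/kg
Δh = -70.218 + -335 + -185.09 = -590.31 kJ/kg
Q = ṁ·Δh = 24.74 kg/s × -590.31 kJ/kg = -14604 kJ/s
|Q| = 14604 kW = 876260 kJ/min

Q_c = 876000 kJ/min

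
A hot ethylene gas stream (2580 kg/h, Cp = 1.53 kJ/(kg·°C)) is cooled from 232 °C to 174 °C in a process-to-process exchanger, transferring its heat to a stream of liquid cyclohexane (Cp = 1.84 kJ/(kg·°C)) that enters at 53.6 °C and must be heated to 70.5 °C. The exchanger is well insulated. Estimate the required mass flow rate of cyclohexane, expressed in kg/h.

Heat released by hot stream: Q = 2580 × 1.53 × (232 − 174) = 228950 kJ/h
Energy balance on cold side (adiabatic exchanger): Q = ṁ_c·Cp_c·(T_c,out − T_c,in)
ṁ_c = 228950 / [1.84 × (70.5 − 53.6)] = 7362.7 kg/h

ṁ_c = 7360 kg/h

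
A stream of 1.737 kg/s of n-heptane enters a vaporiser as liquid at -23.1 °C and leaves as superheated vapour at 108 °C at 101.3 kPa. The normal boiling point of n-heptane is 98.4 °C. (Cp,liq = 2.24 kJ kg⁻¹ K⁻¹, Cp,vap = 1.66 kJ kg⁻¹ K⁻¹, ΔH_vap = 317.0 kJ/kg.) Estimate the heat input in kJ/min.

Q = 63100 kJ/min

liquid -23.1→98.4 °C: 272.16 kJ/kg
vaporisation at 98.4 °C: 317 kJ/kg
vapour 98.4→108 °C: 15.936 kJ/kg
Δh = 272.16 + 317 + 15.936 = 605.1 kJ/kg
Q = ṁ·Δh = 1.737 kg/s × 605.1 kJ/kg = 1051.1 kJ/s
|Q| = 1051.1 kW = 63063 kJ/min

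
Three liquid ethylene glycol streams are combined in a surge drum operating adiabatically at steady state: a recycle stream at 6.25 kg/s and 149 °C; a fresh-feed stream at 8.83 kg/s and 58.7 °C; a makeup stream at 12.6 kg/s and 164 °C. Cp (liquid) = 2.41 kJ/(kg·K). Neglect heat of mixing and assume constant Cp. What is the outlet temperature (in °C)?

No heat crosses the boundary, so H_out = H_in.
T_out = Σ ṁᵢCp,ᵢTᵢ / Σ ṁᵢCp,ᵢ
      = 8473.5 / 66.709 = 127.02 °C

T_out = 127 °C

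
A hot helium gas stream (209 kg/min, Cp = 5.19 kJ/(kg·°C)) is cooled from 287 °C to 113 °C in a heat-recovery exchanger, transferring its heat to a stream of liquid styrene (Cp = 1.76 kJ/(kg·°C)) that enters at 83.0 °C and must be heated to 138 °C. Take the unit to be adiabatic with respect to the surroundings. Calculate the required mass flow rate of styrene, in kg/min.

ṁ_c = 1950 kg/min

Heat released by hot stream: Q = 209 × 5.19 × (287 − 113) = 188740 kJ/min
Energy balance on cold side (adiabatic exchanger): Q = ṁ_c·Cp_c·(T_c,out − T_c,in)
ṁ_c = 188740 / [1.76 × (138 − 83.0)] = 1949.8 kg/min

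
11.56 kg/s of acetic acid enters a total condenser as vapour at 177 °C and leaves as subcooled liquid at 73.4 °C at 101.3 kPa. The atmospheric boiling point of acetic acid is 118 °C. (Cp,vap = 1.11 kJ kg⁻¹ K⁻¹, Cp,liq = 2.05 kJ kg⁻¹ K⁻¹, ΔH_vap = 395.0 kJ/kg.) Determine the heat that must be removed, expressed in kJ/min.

Q_c = 383000 kJ/min

vapour 177→118 °C: -65.49 kJ/kg
condensation at 118 °C: -395 kJ/kg
liquid 118→73.4 °C: -91.43 kJ/kg
Δh = -65.49 + -395 + -91.43 = -551.92 kJ/kg
Q = ṁ·Δh = 11.56 kg/s × -551.92 kJ/kg = -6380.2 kJ/s
|Q| = 6380.2 kW = 382810 kJ/min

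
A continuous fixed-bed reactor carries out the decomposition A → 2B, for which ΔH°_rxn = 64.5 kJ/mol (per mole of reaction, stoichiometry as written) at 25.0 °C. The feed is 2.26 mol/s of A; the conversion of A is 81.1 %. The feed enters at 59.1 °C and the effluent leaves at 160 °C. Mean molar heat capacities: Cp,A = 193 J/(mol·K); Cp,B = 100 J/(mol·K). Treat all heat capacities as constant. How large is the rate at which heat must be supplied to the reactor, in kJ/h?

Extent of reaction ξ = 0.811 × 2.26 = 1.8329 mol/s
Reaction term: ξ·ΔH°_rxn = 1.8329 × 64.5 = 118.22 kJ/s
Sensible, feed 59.1→25 °C: -14.874 kJ/s
Outlet flows (mol/s): A 0.42714, B 3.6657
Sensible, products 25→160 °C: 60.616 kJ/s
Q = ΔH = 163.96 kJ/s = 163.96 kW
Heat supplied = 590260 kJ/h

Q_in = 590000 kJ/h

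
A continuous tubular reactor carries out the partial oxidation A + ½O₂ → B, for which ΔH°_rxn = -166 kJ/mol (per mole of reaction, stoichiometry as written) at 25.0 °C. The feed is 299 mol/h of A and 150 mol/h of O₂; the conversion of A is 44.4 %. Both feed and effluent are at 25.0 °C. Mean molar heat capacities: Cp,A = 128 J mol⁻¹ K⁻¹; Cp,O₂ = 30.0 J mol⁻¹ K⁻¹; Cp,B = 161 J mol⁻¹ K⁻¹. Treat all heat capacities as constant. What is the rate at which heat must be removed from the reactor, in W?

Q_out = 6120 W

Extent of reaction ξ = 0.444 × 299 = 132.76 mol/h
Reaction term: ξ·ΔH°_rxn = 132.76 × -166 = -22037 kJ/h
Q = ΔH = -22037 kJ/h = -6.1215 kW
Heat removed = 6121.5 W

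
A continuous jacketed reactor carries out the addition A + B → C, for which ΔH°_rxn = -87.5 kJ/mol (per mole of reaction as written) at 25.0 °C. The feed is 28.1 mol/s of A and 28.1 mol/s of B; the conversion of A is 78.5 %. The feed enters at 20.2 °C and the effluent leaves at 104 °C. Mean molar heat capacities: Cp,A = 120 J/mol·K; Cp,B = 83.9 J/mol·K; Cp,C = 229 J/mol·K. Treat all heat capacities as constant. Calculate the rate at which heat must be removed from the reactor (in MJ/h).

Extent of reaction ξ = 0.785 × 28.1 = 22.059 mol/s
Reaction term: ξ·ΔH°_rxn = 22.059 × -87.5 = -1930.1 kJ/s
Sensible, feed 20.2→25 °C: 27.502 kJ/s
Outlet flows (mol/s): A 6.0415, B 6.0415, C 22.059
Sensible, products 25→104 °C: 496.38 kJ/s
Q = ΔH = -1406.2 kJ/s = -1406.2 kW
Heat removed = 5062.5 MJ/h

Q_out = 5060 MJ/h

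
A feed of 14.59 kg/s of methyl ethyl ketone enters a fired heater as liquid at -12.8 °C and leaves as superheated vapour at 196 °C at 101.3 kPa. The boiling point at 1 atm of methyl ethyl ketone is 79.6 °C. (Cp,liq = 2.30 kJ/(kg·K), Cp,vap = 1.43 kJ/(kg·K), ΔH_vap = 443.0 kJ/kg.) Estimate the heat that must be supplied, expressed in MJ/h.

liquid -12.8→79.6 °C: 212.52 kJ/kg
vaporisation at 79.6 °C: 443 kJ/kg
vapour 79.6→196 °C: 166.45 kJ/kg
Δh = 212.52 + 443 + 166.45 = 821.97 kJ/kg
Q = ṁ·Δh = 14.59 kg/s × 821.97 kJ/kg = 11993 kJ/s
|Q| = 11993 kW = 43173 MJ/h

Q = 43200 MJ/h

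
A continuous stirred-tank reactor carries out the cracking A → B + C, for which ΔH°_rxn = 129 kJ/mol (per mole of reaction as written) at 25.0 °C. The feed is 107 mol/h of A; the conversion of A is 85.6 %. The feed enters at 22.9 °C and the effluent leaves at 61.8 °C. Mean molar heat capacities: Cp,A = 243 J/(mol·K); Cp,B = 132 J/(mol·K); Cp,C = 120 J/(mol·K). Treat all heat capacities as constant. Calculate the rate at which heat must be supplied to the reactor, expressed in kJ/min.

Q_in = 214 kJ/min

Extent of reaction ξ = 0.856 × 107 = 91.592 mol/h
Reaction term: ξ·ΔH°_rxn = 91.592 × 129 = 11815 kJ/h
Sensible, feed 22.9→25 °C: 54.602 kJ/h
Outlet flows (mol/h): A 15.408, B 91.592, C 91.592
Sensible, products 25→61.8 °C: 987.17 kJ/h
Q = ΔH = 12857 kJ/h = 3.5714 kW
Heat supplied = 214.29 kJ/min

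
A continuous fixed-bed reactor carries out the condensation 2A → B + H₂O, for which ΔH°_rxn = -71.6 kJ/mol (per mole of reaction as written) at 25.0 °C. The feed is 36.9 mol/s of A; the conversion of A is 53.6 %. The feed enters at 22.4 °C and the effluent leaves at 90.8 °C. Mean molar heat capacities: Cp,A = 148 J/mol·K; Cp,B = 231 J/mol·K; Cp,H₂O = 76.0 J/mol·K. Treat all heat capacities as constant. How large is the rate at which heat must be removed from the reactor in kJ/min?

Q_out = 19600 kJ/min

Extent of reaction ξ = 0.536 × 36.9 / 2 = 9.8892 mol/s
Reaction term: ξ·ΔH°_rxn = 9.8892 × -71.6 = -708.07 kJ/s
Sensible, feed 22.4→25 °C: 14.199 kJ/s
Outlet flows (mol/s): A 17.122, B 9.8892, H₂O 9.8892
Sensible, products 25→90.8 °C: 366.5 kJ/s
Q = ΔH = -327.36 kJ/s = -327.36 kW
Heat removed = 19642 kJ/min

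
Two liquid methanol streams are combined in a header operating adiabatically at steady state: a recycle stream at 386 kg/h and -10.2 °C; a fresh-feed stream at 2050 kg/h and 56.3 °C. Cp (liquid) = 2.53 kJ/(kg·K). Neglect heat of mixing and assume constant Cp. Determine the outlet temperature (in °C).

Adiabatic, steady state ⇒ Σ ṁᵢCp,ᵢ(T_out − Tᵢ) = 0
Σ ṁᵢCp,ᵢTᵢ = 386×2.53×-10.2 + 2050×2.53×56.3 = 282040
Σ ṁᵢCp,ᵢ = 386×2.53 + 2050×2.53 = 6163.1
T_out = 282040 / 6163.1 = 45.763 °C

T_out = 45.8 °C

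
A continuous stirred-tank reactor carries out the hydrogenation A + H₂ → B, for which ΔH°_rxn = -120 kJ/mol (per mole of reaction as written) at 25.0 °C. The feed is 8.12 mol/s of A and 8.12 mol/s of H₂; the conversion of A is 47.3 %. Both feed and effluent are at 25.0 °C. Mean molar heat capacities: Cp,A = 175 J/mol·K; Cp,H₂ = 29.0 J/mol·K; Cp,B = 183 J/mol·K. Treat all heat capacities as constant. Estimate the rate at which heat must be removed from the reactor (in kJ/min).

Q_out = 27700 kJ/min

Extent of reaction ξ = 0.473 × 8.12 = 3.8408 mol/s
Reaction term: ξ·ΔH°_rxn = 3.8408 × -120 = -460.89 kJ/s
Q = ΔH = -460.89 kJ/s = -460.89 kW
Heat removed = 27653 kJ/min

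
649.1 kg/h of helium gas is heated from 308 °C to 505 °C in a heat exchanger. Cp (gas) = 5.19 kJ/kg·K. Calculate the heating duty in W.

Q = ṁ·Cp·ΔT = 649.1 × 5.19 × (505 − 308) = 663660 kJ/h
Converting: 663660 / 3600 s = 184.35 kW
Heating duty = 184350 W

Q = 184000 W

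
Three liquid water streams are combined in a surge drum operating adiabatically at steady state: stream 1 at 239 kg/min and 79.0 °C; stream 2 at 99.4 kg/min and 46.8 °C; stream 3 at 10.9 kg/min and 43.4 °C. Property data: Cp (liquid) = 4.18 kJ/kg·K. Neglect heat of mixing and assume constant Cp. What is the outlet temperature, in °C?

T_out = 68.7 °C

Adiabatic, steady state ⇒ Σ ṁᵢCp,ᵢ(T_out − Tᵢ) = 0
Σ ṁᵢCp,ᵢTᵢ = 239×4.18×79.0 + 99.4×4.18×46.8 + 10.9×4.18×43.4 = 100340
Σ ṁᵢCp,ᵢ = 239×4.18 + 99.4×4.18 + 10.9×4.18 = 1460.1
T_out = 100340 / 1460.1 = 68.726 °C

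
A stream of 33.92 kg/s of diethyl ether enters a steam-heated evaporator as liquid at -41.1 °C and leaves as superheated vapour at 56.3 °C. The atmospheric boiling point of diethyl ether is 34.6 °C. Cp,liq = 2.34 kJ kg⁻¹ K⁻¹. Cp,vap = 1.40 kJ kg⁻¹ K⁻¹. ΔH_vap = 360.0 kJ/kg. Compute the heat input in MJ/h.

liquid -41.1→34.6 °C: 177.14 kJ/kg
vaporisation at 34.6 °C: 360 kJ/kg
vapour 34.6→56.3 °C: 30.38 kJ/kg
Δh = 177.14 + 360 + 30.38 = 567.52 kJ/kg
Q = ṁ·Δh = 33.92 kg/s × 567.52 kJ/kg = 19250 kJ/s
|Q| = 19250 kW = 69301 MJ/h

Q = 69300 MJ/h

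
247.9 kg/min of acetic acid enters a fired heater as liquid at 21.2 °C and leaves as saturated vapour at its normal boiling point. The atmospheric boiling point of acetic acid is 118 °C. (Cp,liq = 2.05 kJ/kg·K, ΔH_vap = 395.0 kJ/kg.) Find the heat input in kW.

liquid 21.2→118 °C: 198.44 kJ/kg
vaporisation at 118 °C: 395 kJ/kg
Δh = 198.44 + 395 = 593.44 kJ/kg
Q = ṁ·Δh = 247.9 kg/min × 593.44 kJ/kg = 147110 kJ/min
|Q| = 2451.9 kW

Q = 2450 kW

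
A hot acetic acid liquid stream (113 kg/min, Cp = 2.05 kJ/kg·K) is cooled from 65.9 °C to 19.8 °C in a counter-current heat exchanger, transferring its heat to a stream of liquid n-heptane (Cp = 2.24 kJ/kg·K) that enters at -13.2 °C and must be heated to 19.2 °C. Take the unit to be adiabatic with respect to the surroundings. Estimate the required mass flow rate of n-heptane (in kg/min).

Heat released by hot stream: Q = 113 × 2.05 × (65.9 − 19.8) = 10679 kJ/min
Energy balance on cold side (adiabatic exchanger): Q = ṁ_c·Cp_c·(T_c,out − T_c,in)
ṁ_c = 10679 / [2.24 × (19.2 − -13.2)] = 147.14 kg/min

ṁ_c = 147 kg/min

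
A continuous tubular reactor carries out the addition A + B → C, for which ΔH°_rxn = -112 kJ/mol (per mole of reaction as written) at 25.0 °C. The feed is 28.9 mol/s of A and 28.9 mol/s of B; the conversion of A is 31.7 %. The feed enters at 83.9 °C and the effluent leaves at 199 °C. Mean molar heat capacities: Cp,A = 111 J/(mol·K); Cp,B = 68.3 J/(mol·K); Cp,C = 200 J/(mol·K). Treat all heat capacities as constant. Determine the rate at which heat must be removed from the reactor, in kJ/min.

Q_out = 23800 kJ/min

Extent of reaction ξ = 0.317 × 28.9 = 9.1613 mol/s
Reaction term: ξ·ΔH°_rxn = 9.1613 × -112 = -1026.1 kJ/s
Sensible, feed 83.9→25 °C: -305.21 kJ/s
Outlet flows (mol/s): A 19.739, B 19.739, C 9.1613
Sensible, products 25→199 °C: 934.63 kJ/s
Q = ΔH = -396.65 kJ/s = -396.65 kW
Heat removed = 23799 kJ/min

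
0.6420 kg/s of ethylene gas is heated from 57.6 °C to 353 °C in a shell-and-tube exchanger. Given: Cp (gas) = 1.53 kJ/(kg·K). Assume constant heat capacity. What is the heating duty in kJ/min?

Q = 17400 kJ/min

Q = ṁ·Cp·ΔT = 0.6420 × 1.53 × (353 − 57.6) = 290.16 kJ/s
Heating duty = 17410 kJ/min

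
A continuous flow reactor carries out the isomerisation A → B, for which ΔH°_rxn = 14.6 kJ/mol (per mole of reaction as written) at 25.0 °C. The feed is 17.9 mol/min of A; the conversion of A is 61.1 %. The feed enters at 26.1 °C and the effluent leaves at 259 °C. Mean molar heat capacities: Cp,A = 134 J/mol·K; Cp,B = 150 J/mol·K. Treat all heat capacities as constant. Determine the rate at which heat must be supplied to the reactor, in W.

Q_in = 12700 W

Extent of reaction ξ = 0.611 × 17.9 = 10.937 mol/min
Reaction term: ξ·ΔH°_rxn = 10.937 × 14.6 = 159.68 kJ/min
Sensible, feed 26.1→25 °C: -2.6385 kJ/min
Outlet flows (mol/min): A 6.9631, B 10.937
Sensible, products 25→259 °C: 602.22 kJ/min
Q = ΔH = 759.26 kJ/min = 12.654 kW
Heat supplied = 12654 W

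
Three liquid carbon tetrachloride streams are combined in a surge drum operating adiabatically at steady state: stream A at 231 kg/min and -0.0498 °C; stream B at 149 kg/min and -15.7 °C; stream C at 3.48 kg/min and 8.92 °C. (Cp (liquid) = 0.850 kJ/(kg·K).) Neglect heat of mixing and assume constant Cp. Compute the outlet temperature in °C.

T_out = -6.05 °C

Energy balance with Q = 0: Σ ṁᵢCp,ᵢ(T_out − Tᵢ) = 0
T_out = Σ ṁᵢCp,ᵢTᵢ / Σ ṁᵢCp,ᵢ
      = -1971.8 / 325.96 = -6.0492 °C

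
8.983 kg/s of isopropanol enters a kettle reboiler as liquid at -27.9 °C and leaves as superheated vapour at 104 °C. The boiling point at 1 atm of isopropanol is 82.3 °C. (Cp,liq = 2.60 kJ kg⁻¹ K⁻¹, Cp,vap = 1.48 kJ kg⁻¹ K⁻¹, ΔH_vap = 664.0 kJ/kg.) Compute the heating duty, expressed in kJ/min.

Q = 530000 kJ/min

liquid -27.9→82.3 °C: 286.52 kJ/kg
vaporisation at 82.3 °C: 664 kJ/kg
vapour 82.3→104 °C: 32.116 kJ/kg
Δh = 286.52 + 664 + 32.116 = 982.64 kJ/kg
Q = ṁ·Δh = 8.983 kg/s × 982.64 kJ/kg = 8827 kJ/s
|Q| = 8827 kW = 529620 kJ/min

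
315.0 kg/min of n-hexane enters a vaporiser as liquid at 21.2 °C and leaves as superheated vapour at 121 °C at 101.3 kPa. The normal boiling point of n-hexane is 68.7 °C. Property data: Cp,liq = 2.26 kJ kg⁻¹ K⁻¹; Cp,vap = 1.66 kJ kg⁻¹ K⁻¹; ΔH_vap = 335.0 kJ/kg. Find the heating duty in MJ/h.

Q = 10000 MJ/h

liquid 21.2→68.7 °C: 107.35 kJ/kg
vaporisation at 68.7 °C: 335 kJ/kg
vapour 68.7→121 °C: 86.818 kJ/kg
Δh = 107.35 + 335 + 86.818 = 529.17 kJ/kg
Q = ṁ·Δh = 315.0 kg/min × 529.17 kJ/kg = 166690 kJ/min
|Q| = 2778.1 kW = 10001 MJ/h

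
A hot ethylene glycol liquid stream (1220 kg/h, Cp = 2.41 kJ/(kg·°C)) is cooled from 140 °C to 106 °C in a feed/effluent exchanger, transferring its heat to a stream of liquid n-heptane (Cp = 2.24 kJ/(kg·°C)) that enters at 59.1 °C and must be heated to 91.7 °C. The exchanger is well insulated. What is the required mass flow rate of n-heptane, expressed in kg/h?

ṁ_c = 1370 kg/h

Heat released by hot stream: Q = 1220 × 2.41 × (140 − 106) = 99967 kJ/h
Energy balance on cold side (adiabatic exchanger): Q = ṁ_c·Cp_c·(T_c,out − T_c,in)
ṁ_c = 99967 / [2.24 × (91.7 − 59.1)] = 1369 kg/h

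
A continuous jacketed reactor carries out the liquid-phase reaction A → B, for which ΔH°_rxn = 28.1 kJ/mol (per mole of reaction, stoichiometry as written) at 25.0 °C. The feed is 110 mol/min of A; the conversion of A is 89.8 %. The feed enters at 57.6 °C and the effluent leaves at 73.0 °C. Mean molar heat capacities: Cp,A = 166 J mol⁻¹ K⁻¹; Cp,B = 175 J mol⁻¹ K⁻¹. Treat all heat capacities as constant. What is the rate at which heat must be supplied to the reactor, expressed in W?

Q_in = 51700 W

Extent of reaction ξ = 0.898 × 110 = 98.78 mol/min
Reaction term: ξ·ΔH°_rxn = 98.78 × 28.1 = 2775.7 kJ/min
Sensible, feed 57.6→25 °C: -595.28 kJ/min
Outlet flows (mol/min): A 11.22, B 98.78
Sensible, products 25→73.0 °C: 919.15 kJ/min
Q = ΔH = 3099.6 kJ/min = 51.66 kW
Heat supplied = 51660 W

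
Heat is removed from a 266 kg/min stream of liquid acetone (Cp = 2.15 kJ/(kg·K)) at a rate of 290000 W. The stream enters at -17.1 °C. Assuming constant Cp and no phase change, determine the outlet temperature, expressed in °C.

T_out = -47.5 °C

Q = 290000 W = 17400 kJ/min
ΔT = Q/(ṁ·Cp) = 17400/(266×2.15) = 30.425 K
T_out = -17.1 − 30.425 = -47.525 °C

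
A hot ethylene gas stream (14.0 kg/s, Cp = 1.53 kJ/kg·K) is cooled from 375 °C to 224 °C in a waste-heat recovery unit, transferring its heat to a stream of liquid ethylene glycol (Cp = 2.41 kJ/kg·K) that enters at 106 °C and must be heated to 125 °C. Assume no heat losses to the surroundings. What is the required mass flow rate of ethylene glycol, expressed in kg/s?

Heat released by hot stream: Q = 14.0 × 1.53 × (375 − 224) = 3234.4 kJ/s
Energy balance on cold side (adiabatic exchanger): Q = ṁ_c·Cp_c·(T_c,out − T_c,in)
ṁ_c = 3234.4 / [2.41 × (125 − 106)] = 70.636 kg/s

ṁ_c = 70.6 kg/s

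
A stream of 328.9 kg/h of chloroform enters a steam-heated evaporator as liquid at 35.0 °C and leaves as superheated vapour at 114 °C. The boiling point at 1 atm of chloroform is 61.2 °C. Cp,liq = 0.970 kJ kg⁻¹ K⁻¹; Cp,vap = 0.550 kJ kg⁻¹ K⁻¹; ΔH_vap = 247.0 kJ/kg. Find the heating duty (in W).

Q = 27500 W

liquid 35.0→61.2 °C: 25.414 kJ/kg
vaporisation at 61.2 °C: 247 kJ/kg
vapour 61.2→114 °C: 29.04 kJ/kg
Δh = 25.414 + 247 + 29.04 = 301.45 kJ/kg
Q = ṁ·Δh = 328.9 kg/h × 301.45 kJ/kg = 99148 kJ/h
|Q| = 27.541 kW = 27541 W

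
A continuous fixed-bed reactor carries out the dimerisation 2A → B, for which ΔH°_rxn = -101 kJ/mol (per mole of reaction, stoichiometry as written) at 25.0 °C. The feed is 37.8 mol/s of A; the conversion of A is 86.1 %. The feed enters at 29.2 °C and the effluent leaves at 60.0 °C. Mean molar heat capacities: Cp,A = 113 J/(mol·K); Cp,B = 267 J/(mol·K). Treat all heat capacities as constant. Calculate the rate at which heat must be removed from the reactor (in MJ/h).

Q_out = 5360 MJ/h

Extent of reaction ξ = 0.861 × 37.8 / 2 = 16.273 mol/s
Reaction term: ξ·ΔH°_rxn = 16.273 × -101 = -1643.6 kJ/s
Sensible, feed 29.2→25 °C: -17.94 kJ/s
Outlet flows (mol/s): A 5.2542, B 16.273
Sensible, products 25→60.0 °C: 172.85 kJ/s
Q = ΔH = -1488.7 kJ/s = -1488.7 kW
Heat removed = 5359.1 MJ/h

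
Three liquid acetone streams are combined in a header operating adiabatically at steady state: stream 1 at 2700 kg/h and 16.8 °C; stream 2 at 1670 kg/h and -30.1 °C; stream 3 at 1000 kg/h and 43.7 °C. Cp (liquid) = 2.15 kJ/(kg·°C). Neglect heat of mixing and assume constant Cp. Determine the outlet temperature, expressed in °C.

T_out = 7.22 °C

Adiabatic, steady state ⇒ Σ ṁᵢCp,ᵢ(T_out − Tᵢ) = 0
Σ ṁᵢCp,ᵢTᵢ = 2700×2.15×16.8 + 1670×2.15×-30.1 + 1000×2.15×43.7 = 83405
Σ ṁᵢCp,ᵢ = 2700×2.15 + 1670×2.15 + 1000×2.15 = 11546
T_out = 83405 / 11546 = 7.224 °C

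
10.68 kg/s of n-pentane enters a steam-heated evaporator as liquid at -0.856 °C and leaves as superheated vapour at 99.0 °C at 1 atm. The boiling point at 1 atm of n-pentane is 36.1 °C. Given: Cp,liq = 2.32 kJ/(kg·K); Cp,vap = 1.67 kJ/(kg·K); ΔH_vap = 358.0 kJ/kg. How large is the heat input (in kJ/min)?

Q = 352000 kJ/min

liquid -0.856→36.1 °C: 85.738 kJ/kg
vaporisation at 36.1 °C: 358 kJ/kg
vapour 36.1→99.0 °C: 105.04 kJ/kg
Δh = 85.738 + 358 + 105.04 = 548.78 kJ/kg
Q = ṁ·Δh = 10.68 kg/s × 548.78 kJ/kg = 5861 kJ/s
|Q| = 5861 kW = 351660 kJ/min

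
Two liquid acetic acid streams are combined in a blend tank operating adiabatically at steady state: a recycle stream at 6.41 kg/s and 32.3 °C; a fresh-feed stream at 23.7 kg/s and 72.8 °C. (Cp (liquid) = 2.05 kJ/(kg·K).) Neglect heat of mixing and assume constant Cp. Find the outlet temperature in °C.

T_out = 64.2 °C

Energy balance with Q = 0: Σ ṁᵢCp,ᵢ(T_out − Tᵢ) = 0
T_out = Σ ṁᵢCp,ᵢTᵢ / Σ ṁᵢCp,ᵢ
      = 3961.4 / 61.725 = 64.178 °C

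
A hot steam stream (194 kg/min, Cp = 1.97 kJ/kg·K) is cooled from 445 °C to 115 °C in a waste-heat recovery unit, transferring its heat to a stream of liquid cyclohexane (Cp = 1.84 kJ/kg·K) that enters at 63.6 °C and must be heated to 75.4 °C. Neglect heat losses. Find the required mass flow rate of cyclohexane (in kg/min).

ṁ_c = 5810 kg/min

Heat released by hot stream: Q = 194 × 1.97 × (445 − 115) = 126120 kJ/min
Energy balance on cold side (adiabatic exchanger): Q = ṁ_c·Cp_c·(T_c,out − T_c,in)
ṁ_c = 126120 / [1.84 × (75.4 − 63.6)] = 5808.7 kg/min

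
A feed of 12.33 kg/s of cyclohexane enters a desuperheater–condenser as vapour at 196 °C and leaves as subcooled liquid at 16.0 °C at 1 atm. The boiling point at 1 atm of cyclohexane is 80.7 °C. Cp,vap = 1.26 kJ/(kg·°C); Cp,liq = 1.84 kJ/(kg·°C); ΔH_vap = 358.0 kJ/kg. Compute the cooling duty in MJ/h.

Q_c = 27600 MJ/h

vapour 196→80.7 °C: -145.28 kJ/kg
condensation at 80.7 °C: -358 kJ/kg
liquid 80.7→16.0 °C: -119.05 kJ/kg
Δh = -145.28 + -358 + -119.05 = -622.33 kJ/kg
Q = ṁ·Δh = 12.33 kg/s × -622.33 kJ/kg = -7673.3 kJ/s
|Q| = 7673.3 kW = 27624 MJ/h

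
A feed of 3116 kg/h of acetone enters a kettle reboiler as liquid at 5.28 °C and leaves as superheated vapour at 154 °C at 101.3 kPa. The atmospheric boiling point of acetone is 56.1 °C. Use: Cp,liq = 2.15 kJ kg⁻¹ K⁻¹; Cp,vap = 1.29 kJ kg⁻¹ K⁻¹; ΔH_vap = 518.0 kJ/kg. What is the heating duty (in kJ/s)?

liquid 5.28→56.1 °C: 109.26 kJ/kg
vaporisation at 56.1 °C: 518 kJ/kg
vapour 56.1→154 °C: 126.29 kJ/kg
Δh = 109.26 + 518 + 126.29 = 753.55 kJ/kg
Q = ṁ·Δh = 3116 kg/h × 753.55 kJ/kg = 2.3481e+06 kJ/h
|Q| = 652.24 kW

Q = 652 kJ/s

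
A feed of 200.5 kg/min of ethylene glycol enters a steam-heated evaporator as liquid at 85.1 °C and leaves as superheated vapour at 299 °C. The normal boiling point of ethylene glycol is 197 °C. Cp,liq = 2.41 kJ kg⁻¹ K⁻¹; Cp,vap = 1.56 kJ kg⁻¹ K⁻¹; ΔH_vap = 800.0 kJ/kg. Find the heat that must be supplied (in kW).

Q = 4110 kW

liquid 85.1→197 °C: 269.68 kJ/kg
vaporisation at 197 °C: 800 kJ/kg
vapour 197→299 °C: 159.12 kJ/kg
Δh = 269.68 + 800 + 159.12 = 1228.8 kJ/kg
Q = ṁ·Δh = 200.5 kg/min × 1228.8 kJ/kg = 246370 kJ/min
|Q| = 4106.2 kW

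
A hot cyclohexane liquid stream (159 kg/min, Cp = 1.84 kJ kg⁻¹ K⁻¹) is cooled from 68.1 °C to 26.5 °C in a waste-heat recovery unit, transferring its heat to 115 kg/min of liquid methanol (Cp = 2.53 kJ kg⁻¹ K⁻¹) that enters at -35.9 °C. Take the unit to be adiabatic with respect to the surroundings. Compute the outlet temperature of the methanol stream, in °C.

T_c,out = 5.93 °C

Heat released by hot stream: Q = 159 × 1.84 × (68.1 − 26.5) = 12170 kJ/min
Energy balance on cold side (adiabatic exchanger): Q = ṁ_c·Cp_c·(T_c,out − T_c,in)
T_c,out = -35.9 + 12170/(115 × 2.53) = 5.9302 °C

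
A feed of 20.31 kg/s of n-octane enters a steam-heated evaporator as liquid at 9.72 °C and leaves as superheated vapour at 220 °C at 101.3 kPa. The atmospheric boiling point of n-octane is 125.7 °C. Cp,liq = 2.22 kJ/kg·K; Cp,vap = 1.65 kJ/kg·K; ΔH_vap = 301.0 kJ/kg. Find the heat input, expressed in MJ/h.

Q = 52200 MJ/h

liquid 9.72→125.7 °C: 257.48 kJ/kg
vaporisation at 125.7 °C: 301 kJ/kg
vapour 125.7→220 °C: 155.59 kJ/kg
Δh = 257.48 + 301 + 155.59 = 714.07 kJ/kg
Q = ṁ·Δh = 20.31 kg/s × 714.07 kJ/kg = 14503 kJ/s
|Q| = 14503 kW = 52210 MJ/h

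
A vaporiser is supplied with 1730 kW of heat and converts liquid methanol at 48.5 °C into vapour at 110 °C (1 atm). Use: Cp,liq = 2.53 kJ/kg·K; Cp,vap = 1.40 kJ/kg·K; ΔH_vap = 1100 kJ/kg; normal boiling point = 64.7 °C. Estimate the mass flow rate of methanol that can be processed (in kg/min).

ṁ = 86.2 kg/min

Δh = 2.53×(64.7−48.5) + 1100 + 1.40×(110−64.7) = 1204.4 kJ/kg
Q = 1730 kW = 1730 kJ/s = 103800 kJ/min
ṁ = Q/Δh = 103800 / 1204.4 = 86.184 kg/min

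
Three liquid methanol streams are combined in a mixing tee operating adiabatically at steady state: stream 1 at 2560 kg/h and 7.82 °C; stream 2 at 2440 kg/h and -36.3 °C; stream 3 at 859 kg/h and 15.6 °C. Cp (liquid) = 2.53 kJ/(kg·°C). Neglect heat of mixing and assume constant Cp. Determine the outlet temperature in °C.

T_out = -9.41 °C

Adiabatic, steady state ⇒ Σ ṁᵢCp,ᵢ(T_out − Tᵢ) = 0
Σ ṁᵢCp,ᵢTᵢ = 2560×2.53×7.82 + 2440×2.53×-36.3 + 859×2.53×15.6 = -139540
Σ ṁᵢCp,ᵢ = 2560×2.53 + 2440×2.53 + 859×2.53 = 14823
T_out = -139540 / 14823 = -9.4133 °C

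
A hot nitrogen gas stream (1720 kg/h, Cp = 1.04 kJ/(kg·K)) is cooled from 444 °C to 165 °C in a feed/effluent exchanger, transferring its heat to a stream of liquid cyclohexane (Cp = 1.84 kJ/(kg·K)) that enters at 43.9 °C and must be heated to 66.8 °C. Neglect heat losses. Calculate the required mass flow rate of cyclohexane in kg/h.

Heat released by hot stream: Q = 1720 × 1.04 × (444 − 165) = 499080 kJ/h
Energy balance on cold side (adiabatic exchanger): Q = ṁ_c·Cp_c·(T_c,out − T_c,in)
ṁ_c = 499080 / [1.84 × (66.8 − 43.9)] = 11844 kg/h

ṁ_c = 11800 kg/h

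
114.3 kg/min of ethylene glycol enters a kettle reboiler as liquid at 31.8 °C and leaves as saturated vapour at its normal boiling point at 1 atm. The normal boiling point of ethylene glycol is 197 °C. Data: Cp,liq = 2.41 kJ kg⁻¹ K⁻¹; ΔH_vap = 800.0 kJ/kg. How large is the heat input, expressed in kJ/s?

liquid 31.8→197 °C: 398.13 kJ/kg
vaporisation at 197 °C: 800 kJ/kg
Δh = 398.13 + 800 = 1198.1 kJ/kg
Q = ṁ·Δh = 114.3 kg/min × 1198.1 kJ/kg = 136950 kJ/min
|Q| = 2282.4 kW

Q = 2280 kJ/s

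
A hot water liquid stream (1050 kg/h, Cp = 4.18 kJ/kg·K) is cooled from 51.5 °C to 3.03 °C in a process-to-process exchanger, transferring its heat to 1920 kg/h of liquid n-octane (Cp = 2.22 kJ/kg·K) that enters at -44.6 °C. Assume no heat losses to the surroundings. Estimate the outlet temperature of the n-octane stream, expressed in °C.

Heat released by hot stream: Q = 1050 × 4.18 × (51.5 − 3.03) = 212730 kJ/h
Energy balance on cold side (adiabatic exchanger): Q = ṁ_c·Cp_c·(T_c,out − T_c,in)
T_c,out = -44.6 + 212730/(1920 × 2.22) = 5.3096 °C

T_c,out = 5.31 °C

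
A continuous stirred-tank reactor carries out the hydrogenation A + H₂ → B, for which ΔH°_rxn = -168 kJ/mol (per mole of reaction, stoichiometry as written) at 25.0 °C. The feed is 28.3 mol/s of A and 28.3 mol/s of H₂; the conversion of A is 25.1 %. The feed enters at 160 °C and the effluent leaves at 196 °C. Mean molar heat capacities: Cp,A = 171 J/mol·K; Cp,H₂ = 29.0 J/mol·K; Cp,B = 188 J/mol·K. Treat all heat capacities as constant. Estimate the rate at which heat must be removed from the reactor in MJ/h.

Q_out = 3620 MJ/h

Extent of reaction ξ = 0.251 × 28.3 = 7.1033 mol/s
Reaction term: ξ·ΔH°_rxn = 7.1033 × -168 = -1193.4 kJ/s
Sensible, feed 160→25 °C: -764.1 kJ/s
Outlet flows (mol/s): A 21.197, H₂ 21.197, B 7.1033
Sensible, products 25→196 °C: 953.28 kJ/s
Q = ΔH = -1004.2 kJ/s = -1004.2 kW
Heat removed = 3615 MJ/h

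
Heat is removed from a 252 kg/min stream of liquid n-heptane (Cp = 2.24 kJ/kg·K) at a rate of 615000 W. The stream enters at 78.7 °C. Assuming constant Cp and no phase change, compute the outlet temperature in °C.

T_out = 13.3 °C

Q = 615000 W = 36900 kJ/min
ΔT = Q/(ṁ·Cp) = 36900/(252×2.24) = 65.37 K
T_out = 78.7 − 65.37 = 13.33 °C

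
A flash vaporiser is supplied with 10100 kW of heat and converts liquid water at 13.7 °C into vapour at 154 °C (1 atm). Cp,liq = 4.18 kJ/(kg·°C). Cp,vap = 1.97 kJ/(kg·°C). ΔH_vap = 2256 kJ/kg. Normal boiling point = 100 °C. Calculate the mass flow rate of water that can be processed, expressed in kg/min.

ṁ = 223 kg/min

Δh = 4.18×(100−13.7) + 2256 + 1.97×(154−100) = 2723.1 kJ/kg
Q = 10100 kW = 10100 kJ/s = 606000 kJ/min
ṁ = Q/Δh = 606000 / 2723.1 = 222.54 kg/min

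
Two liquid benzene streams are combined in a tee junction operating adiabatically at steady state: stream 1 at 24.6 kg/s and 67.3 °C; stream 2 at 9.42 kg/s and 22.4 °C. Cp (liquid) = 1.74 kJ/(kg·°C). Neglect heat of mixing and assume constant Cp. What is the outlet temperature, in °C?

T_out = 54.9 °C

Adiabatic, steady state ⇒ Σ ṁᵢCp,ᵢ(T_out − Tᵢ) = 0
T_out = Σ ṁᵢCp,ᵢTᵢ / Σ ṁᵢCp,ᵢ
      = 3247.9 / 59.195 = 54.867 °C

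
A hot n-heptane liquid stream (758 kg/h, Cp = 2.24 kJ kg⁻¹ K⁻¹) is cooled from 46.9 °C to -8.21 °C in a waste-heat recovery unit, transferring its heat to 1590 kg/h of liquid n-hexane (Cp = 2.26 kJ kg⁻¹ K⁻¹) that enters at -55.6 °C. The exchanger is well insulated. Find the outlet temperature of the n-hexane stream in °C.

T_c,out = -29.6 °C

Heat released by hot stream: Q = 758 × 2.24 × (46.9 − -8.21) = 93572 kJ/h
Energy balance on cold side (adiabatic exchanger): Q = ṁ_c·Cp_c·(T_c,out − T_c,in)
T_c,out = -55.6 + 93572/(1590 × 2.26) = -29.56 °C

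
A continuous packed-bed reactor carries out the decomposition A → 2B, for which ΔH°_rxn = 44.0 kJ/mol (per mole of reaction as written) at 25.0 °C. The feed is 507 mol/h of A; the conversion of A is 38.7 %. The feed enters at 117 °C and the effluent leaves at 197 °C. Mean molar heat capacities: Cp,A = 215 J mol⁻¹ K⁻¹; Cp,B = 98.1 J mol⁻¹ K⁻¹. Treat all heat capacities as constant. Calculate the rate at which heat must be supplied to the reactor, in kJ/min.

Extent of reaction ξ = 0.387 × 507 = 196.21 mol/h
Reaction term: ξ·ΔH°_rxn = 196.21 × 44.0 = 8633.2 kJ/h
Sensible, feed 117→25 °C: -10028 kJ/h
Outlet flows (mol/h): A 310.79, B 392.42
Sensible, products 25→197 °C: 18114 kJ/h
Q = ΔH = 16719 kJ/h = 4.6442 kW
Heat supplied = 278.65 kJ/min

Q_in = 279 kJ/min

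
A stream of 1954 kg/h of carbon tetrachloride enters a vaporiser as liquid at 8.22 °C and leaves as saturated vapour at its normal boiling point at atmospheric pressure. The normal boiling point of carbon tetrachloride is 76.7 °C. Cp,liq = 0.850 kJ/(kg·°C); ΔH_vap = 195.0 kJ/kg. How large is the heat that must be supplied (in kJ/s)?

Q = 137 kJ/s

liquid 8.22→76.7 °C: 58.208 kJ/kg
vaporisation at 76.7 °C: 195 kJ/kg
Δh = 58.208 + 195 = 253.21 kJ/kg
Q = ṁ·Δh = 1954 kg/h × 253.21 kJ/kg = 494770 kJ/h
|Q| = 137.44 kW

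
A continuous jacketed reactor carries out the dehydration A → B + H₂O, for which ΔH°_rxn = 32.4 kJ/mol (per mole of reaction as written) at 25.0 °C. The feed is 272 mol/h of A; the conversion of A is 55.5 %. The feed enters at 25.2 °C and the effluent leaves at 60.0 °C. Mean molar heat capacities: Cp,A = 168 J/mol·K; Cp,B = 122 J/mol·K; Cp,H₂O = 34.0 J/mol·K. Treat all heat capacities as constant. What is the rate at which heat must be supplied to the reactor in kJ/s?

Extent of reaction ξ = 0.555 × 272 = 150.96 mol/h
Reaction term: ξ·ΔH°_rxn = 150.96 × 32.4 = 4891.1 kJ/h
Sensible, feed 25.2→25 °C: -9.1392 kJ/h
Outlet flows (mol/h): A 121.04, B 150.96, H₂O 150.96
Sensible, products 25→60.0 °C: 1536 kJ/h
Q = ΔH = 6417.9 kJ/h = 1.7828 kW
Heat supplied = 1.7828 kJ/s

Q_in = 1.78 kJ/s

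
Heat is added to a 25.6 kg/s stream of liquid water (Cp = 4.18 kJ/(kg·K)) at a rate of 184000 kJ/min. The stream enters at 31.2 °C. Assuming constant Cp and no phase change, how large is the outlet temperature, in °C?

Q = 184000 kJ/min = 3066.7 kJ/s
ΔT = Q/(ṁ·Cp) = 3066.7/(25.6×4.18) = 28.658 K
T_out = 31.2 + 28.658 = 59.858 °C

T_out = 59.9 °C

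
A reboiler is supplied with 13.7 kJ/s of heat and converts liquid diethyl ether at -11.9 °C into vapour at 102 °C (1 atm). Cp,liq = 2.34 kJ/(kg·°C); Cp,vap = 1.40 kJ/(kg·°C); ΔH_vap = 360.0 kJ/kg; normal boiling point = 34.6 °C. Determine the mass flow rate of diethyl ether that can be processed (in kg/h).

Δh = 2.34×(34.6−-11.9) + 360.0 + 1.40×(102−34.6) = 563.17 kJ/kg
Q = 13.7 kJ/s = 13.7 kJ/s = 49320 kJ/h
ṁ = Q/Δh = 49320 / 563.17 = 87.576 kg/h

ṁ = 87.6 kg/h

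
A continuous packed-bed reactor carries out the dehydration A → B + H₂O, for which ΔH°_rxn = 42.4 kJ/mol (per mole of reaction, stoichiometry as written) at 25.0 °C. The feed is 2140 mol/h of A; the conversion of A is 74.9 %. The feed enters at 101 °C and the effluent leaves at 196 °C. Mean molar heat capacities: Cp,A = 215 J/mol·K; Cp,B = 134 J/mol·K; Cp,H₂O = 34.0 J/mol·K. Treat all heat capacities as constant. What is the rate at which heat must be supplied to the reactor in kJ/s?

Q_in = 27.4 kJ/s

Extent of reaction ξ = 0.749 × 2140 = 1602.9 mol/h
Reaction term: ξ·ΔH°_rxn = 1602.9 × 42.4 = 67961 kJ/h
Sensible, feed 101→25 °C: -34968 kJ/h
Outlet flows (mol/h): A 537.14, B 1602.9, H₂O 1602.9
Sensible, products 25→196 °C: 65795 kJ/h
Q = ΔH = 98789 kJ/h = 27.441 kW
Heat supplied = 27.441 kJ/s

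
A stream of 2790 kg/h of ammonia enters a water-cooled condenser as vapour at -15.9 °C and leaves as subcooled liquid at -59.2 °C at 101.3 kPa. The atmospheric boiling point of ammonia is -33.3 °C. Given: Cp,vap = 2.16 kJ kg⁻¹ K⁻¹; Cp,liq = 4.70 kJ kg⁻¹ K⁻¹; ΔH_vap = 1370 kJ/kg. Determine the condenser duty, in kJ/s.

Q_c = 1190 kJ/s

vapour -15.9→-33.3 °C: -37.584 kJ/kg
condensation at -33.3 °C: -1370 kJ/kg
liquid -33.3→-59.2 °C: -121.73 kJ/kg
Δh = -37.584 + -1370 + -121.73 = -1529.3 kJ/kg
Q = ṁ·Δh = 2790 kg/h × -1529.3 kJ/kg = -4.2668e+06 kJ/h
|Q| = 1185.2 kW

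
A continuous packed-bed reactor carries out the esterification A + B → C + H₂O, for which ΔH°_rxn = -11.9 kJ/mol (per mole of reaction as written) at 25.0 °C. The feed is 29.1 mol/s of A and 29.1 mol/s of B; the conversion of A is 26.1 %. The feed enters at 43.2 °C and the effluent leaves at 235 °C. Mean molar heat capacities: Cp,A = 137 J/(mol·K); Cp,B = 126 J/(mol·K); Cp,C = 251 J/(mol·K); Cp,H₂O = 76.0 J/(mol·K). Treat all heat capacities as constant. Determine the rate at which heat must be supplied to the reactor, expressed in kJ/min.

Extent of reaction ξ = 0.261 × 29.1 = 7.5951 mol/s
Reaction term: ξ·ΔH°_rxn = 7.5951 × -11.9 = -90.382 kJ/s
Sensible, feed 43.2→25 °C: -139.29 kJ/s
Outlet flows (mol/s): A 21.505, B 21.505, C 7.5951, H₂O 7.5951
Sensible, products 25→235 °C: 1709.3 kJ/s
Q = ΔH = 1479.6 kJ/s = 1479.6 kW
Heat supplied = 88776 kJ/min

Q_in = 88800 kJ/min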